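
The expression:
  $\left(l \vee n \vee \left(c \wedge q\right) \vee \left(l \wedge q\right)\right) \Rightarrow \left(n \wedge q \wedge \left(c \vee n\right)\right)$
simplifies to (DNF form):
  $\left(n \wedge q\right) \vee \left(n \wedge \neg n\right) \vee \left(n \wedge q \wedge \neg c\right) \vee \left(n \wedge q \wedge \neg l\right) \vee \left(n \wedge q \wedge \neg q\right) \vee \left(n \wedge \neg c \wedge \neg n\right) \vee \left(n \wedge \neg l \wedge \neg n\right) \vee \left(n \wedge \neg n \wedge \neg q\right) \vee \left(q \wedge \neg c \wedge \neg l\right) \vee \left(q \wedge \neg l \wedge \neg q\right) \vee \left(\neg c \wedge \neg l \wedge \neg n\right) \vee \left(\neg l \wedge \neg n \wedge \neg q\right)$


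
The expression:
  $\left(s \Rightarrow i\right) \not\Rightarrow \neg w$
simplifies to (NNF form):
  $w \wedge \left(i \vee \neg s\right)$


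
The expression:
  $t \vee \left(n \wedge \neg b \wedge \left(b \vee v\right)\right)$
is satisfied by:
  {t: True, v: True, n: True, b: False}
  {t: True, v: True, n: False, b: False}
  {t: True, n: True, v: False, b: False}
  {t: True, n: False, v: False, b: False}
  {b: True, t: True, v: True, n: True}
  {b: True, t: True, v: True, n: False}
  {b: True, t: True, v: False, n: True}
  {b: True, t: True, v: False, n: False}
  {v: True, n: True, t: False, b: False}


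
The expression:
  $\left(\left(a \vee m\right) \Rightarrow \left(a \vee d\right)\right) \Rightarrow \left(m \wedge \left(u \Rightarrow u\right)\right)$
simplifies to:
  $m$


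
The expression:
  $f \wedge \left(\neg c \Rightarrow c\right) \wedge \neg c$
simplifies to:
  $\text{False}$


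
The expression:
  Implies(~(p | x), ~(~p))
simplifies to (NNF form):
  p | x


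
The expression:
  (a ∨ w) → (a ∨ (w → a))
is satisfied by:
  {a: True, w: False}
  {w: False, a: False}
  {w: True, a: True}


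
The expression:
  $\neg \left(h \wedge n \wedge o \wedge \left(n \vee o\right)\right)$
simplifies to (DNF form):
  $\neg h \vee \neg n \vee \neg o$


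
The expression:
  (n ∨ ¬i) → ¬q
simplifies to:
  (i ∧ ¬n) ∨ ¬q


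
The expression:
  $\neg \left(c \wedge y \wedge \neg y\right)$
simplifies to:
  $\text{True}$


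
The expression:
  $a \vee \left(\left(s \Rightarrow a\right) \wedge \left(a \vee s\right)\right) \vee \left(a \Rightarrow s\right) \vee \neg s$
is always true.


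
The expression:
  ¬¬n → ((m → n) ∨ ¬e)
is always true.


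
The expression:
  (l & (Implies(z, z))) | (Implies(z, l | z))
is always true.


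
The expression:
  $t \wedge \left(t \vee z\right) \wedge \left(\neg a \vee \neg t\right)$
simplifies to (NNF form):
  $t \wedge \neg a$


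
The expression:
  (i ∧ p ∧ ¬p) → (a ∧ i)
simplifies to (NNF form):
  True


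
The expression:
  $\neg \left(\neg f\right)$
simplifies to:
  $f$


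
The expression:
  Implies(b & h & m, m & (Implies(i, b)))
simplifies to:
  True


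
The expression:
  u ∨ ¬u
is always true.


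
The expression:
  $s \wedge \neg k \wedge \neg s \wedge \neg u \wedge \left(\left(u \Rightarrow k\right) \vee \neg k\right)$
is never true.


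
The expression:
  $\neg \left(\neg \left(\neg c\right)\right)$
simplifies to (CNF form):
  $\neg c$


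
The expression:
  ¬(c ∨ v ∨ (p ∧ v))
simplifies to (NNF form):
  ¬c ∧ ¬v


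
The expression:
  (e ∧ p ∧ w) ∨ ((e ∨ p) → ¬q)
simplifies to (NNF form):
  (¬e ∧ ¬p) ∨ (e ∧ p ∧ w) ∨ ¬q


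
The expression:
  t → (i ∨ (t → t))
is always true.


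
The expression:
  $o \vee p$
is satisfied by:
  {o: True, p: True}
  {o: True, p: False}
  {p: True, o: False}


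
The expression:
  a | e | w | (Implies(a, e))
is always true.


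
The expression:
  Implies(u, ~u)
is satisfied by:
  {u: False}


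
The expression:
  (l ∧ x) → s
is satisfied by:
  {s: True, l: False, x: False}
  {l: False, x: False, s: False}
  {x: True, s: True, l: False}
  {x: True, l: False, s: False}
  {s: True, l: True, x: False}
  {l: True, s: False, x: False}
  {x: True, l: True, s: True}


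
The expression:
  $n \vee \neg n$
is always true.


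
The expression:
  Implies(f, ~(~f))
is always true.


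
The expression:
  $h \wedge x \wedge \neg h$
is never true.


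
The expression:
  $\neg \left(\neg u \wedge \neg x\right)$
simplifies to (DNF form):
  $u \vee x$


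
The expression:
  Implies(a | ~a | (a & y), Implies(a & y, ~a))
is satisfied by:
  {y: False, a: False}
  {a: True, y: False}
  {y: True, a: False}


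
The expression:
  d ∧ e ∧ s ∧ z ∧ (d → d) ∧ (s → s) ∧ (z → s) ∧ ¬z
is never true.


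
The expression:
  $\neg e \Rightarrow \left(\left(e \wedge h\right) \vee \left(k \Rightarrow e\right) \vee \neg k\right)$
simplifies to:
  $e \vee \neg k$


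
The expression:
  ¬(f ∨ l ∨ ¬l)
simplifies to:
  False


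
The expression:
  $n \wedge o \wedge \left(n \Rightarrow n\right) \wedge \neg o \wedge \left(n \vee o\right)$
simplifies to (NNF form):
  $\text{False}$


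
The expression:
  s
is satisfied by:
  {s: True}


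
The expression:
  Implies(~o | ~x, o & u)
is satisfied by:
  {x: True, u: True, o: True}
  {x: True, o: True, u: False}
  {u: True, o: True, x: False}


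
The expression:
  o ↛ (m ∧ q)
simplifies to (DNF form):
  (o ∧ ¬m) ∨ (o ∧ ¬q)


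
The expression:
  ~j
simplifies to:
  ~j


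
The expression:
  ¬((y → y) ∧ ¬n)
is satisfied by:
  {n: True}


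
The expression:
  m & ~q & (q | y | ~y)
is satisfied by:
  {m: True, q: False}


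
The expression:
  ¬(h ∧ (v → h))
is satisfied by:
  {h: False}


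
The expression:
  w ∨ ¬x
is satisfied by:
  {w: True, x: False}
  {x: False, w: False}
  {x: True, w: True}


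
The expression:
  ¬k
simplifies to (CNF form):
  ¬k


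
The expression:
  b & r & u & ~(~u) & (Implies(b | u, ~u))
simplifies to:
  False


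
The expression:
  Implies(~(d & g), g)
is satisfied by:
  {g: True}


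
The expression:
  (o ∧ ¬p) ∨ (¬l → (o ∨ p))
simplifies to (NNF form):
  l ∨ o ∨ p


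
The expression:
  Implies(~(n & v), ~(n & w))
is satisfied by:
  {v: True, w: False, n: False}
  {w: False, n: False, v: False}
  {n: True, v: True, w: False}
  {n: True, w: False, v: False}
  {v: True, w: True, n: False}
  {w: True, v: False, n: False}
  {n: True, w: True, v: True}


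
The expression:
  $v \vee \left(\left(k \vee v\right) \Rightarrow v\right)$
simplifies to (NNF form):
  $v \vee \neg k$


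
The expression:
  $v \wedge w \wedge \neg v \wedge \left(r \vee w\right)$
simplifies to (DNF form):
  $\text{False}$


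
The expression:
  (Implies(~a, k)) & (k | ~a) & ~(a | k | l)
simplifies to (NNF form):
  False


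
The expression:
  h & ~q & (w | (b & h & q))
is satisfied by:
  {h: True, w: True, q: False}


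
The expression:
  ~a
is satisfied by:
  {a: False}


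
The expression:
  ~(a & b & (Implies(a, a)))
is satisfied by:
  {a: False, b: False}
  {b: True, a: False}
  {a: True, b: False}


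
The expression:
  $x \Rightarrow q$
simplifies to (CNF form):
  $q \vee \neg x$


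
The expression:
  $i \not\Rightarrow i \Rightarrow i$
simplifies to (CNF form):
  $\text{True}$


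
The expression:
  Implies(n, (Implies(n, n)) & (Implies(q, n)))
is always true.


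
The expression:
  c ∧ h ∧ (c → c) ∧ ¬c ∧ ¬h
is never true.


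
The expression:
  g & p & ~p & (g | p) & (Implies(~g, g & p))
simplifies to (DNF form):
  False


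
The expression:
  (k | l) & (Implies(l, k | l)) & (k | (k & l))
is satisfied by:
  {k: True}


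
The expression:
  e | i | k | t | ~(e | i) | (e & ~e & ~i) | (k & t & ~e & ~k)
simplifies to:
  True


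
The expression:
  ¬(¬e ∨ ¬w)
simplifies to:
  e ∧ w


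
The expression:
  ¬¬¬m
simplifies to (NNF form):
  ¬m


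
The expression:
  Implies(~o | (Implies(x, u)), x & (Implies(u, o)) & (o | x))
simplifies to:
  x & (o | ~u)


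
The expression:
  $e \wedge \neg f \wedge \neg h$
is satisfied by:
  {e: True, h: False, f: False}


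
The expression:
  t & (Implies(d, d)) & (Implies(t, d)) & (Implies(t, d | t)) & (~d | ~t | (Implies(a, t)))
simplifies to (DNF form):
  d & t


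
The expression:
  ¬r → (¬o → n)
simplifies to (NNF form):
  n ∨ o ∨ r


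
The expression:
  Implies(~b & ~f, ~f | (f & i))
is always true.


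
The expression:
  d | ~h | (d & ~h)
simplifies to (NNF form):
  d | ~h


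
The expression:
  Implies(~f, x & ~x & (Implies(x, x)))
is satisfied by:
  {f: True}


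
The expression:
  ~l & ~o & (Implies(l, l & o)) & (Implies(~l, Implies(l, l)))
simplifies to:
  ~l & ~o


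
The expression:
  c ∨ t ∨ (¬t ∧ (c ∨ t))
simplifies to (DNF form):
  c ∨ t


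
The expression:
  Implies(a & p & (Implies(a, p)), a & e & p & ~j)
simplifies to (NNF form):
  ~a | ~p | (e & ~j)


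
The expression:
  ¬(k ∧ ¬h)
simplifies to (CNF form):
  h ∨ ¬k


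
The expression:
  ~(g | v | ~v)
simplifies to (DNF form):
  False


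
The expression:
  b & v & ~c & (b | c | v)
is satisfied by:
  {b: True, v: True, c: False}


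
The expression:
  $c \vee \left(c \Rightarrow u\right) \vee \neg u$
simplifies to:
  $\text{True}$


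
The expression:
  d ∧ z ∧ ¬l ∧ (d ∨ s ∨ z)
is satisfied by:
  {z: True, d: True, l: False}


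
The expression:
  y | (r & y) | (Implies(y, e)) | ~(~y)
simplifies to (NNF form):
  True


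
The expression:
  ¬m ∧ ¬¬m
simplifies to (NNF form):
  False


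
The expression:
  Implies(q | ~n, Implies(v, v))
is always true.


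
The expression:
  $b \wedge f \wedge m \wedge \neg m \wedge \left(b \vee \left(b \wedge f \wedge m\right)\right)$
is never true.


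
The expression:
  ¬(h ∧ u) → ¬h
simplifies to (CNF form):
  u ∨ ¬h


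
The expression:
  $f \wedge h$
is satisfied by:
  {h: True, f: True}


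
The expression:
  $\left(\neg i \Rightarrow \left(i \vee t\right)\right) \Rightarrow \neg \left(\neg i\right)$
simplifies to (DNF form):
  $i \vee \neg t$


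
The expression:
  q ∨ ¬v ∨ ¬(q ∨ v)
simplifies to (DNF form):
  q ∨ ¬v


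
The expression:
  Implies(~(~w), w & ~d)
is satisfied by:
  {w: False, d: False}
  {d: True, w: False}
  {w: True, d: False}


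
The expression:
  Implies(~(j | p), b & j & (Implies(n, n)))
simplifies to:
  j | p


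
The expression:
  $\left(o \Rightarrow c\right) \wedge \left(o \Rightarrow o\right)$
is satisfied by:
  {c: True, o: False}
  {o: False, c: False}
  {o: True, c: True}


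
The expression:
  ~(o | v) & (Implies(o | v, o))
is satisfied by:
  {v: False, o: False}


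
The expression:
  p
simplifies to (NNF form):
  p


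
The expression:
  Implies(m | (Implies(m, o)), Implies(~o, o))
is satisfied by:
  {o: True}


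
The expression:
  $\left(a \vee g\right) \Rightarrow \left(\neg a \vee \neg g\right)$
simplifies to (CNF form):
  $\neg a \vee \neg g$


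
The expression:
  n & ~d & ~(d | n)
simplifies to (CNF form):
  False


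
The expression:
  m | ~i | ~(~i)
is always true.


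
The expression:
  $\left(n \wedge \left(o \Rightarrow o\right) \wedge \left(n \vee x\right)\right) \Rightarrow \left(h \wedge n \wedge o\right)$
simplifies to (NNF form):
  $\left(h \wedge o\right) \vee \neg n$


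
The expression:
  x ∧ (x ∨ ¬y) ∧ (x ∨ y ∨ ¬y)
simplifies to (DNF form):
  x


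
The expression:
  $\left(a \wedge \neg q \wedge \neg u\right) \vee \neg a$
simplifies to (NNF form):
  $\left(\neg q \wedge \neg u\right) \vee \neg a$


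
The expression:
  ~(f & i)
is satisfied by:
  {i: False, f: False}
  {f: True, i: False}
  {i: True, f: False}


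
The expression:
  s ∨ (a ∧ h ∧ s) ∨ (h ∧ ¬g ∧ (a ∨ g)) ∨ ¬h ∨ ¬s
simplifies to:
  True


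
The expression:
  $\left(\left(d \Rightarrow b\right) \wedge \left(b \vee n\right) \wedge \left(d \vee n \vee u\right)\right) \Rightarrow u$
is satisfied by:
  {u: True, n: False, d: False, b: False}
  {b: True, u: True, n: False, d: False}
  {d: True, u: True, n: False, b: False}
  {b: True, d: True, u: True, n: False}
  {u: True, n: True, b: False, d: False}
  {b: True, u: True, n: True, d: False}
  {d: True, u: True, n: True, b: False}
  {b: True, d: True, u: True, n: True}
  {d: False, n: False, u: False, b: False}
  {b: True, d: False, n: False, u: False}
  {d: True, b: False, n: False, u: False}
  {d: True, n: True, b: False, u: False}


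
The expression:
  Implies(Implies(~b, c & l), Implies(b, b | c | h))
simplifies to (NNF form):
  True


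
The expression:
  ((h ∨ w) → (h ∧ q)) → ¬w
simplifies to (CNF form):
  ¬h ∨ ¬q ∨ ¬w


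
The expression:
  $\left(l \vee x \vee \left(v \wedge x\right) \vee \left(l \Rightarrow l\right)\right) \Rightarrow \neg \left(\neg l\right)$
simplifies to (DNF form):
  $l$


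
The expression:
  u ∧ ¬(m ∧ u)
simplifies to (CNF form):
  u ∧ ¬m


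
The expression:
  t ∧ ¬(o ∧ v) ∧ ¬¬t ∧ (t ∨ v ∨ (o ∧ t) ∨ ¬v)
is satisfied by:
  {t: True, v: False, o: False}
  {t: True, o: True, v: False}
  {t: True, v: True, o: False}


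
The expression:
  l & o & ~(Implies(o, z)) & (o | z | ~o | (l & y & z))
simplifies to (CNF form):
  l & o & ~z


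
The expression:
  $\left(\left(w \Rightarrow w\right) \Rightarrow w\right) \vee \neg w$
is always true.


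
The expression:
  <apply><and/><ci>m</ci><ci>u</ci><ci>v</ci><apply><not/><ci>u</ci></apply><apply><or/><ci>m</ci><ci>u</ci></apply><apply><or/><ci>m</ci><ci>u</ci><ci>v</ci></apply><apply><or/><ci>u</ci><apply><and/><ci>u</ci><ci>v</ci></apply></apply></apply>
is never true.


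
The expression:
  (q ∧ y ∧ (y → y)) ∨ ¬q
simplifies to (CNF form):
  y ∨ ¬q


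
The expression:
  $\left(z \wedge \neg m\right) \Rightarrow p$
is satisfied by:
  {m: True, p: True, z: False}
  {m: True, p: False, z: False}
  {p: True, m: False, z: False}
  {m: False, p: False, z: False}
  {z: True, m: True, p: True}
  {z: True, m: True, p: False}
  {z: True, p: True, m: False}


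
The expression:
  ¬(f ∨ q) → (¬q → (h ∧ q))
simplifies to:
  f ∨ q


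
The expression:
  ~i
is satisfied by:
  {i: False}


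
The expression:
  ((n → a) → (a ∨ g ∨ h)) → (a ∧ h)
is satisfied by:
  {a: True, h: True, n: False, g: False}
  {a: True, g: True, h: True, n: False}
  {a: True, h: True, n: True, g: False}
  {a: True, g: True, h: True, n: True}
  {g: False, n: False, h: False, a: False}


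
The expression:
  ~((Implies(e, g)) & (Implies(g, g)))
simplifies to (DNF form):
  e & ~g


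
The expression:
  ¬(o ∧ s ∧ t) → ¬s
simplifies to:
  (o ∧ t) ∨ ¬s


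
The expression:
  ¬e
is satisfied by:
  {e: False}


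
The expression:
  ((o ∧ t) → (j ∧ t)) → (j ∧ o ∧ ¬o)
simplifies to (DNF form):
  o ∧ t ∧ ¬j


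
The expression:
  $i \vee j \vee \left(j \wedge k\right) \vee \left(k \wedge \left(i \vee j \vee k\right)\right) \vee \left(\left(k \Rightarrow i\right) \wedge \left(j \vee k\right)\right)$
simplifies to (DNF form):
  $i \vee j \vee k$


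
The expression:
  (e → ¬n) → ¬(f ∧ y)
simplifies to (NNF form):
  (e ∧ n) ∨ ¬f ∨ ¬y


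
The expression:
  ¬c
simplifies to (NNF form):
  ¬c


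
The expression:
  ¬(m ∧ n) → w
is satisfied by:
  {m: True, w: True, n: True}
  {m: True, w: True, n: False}
  {w: True, n: True, m: False}
  {w: True, n: False, m: False}
  {m: True, n: True, w: False}


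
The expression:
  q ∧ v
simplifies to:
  q ∧ v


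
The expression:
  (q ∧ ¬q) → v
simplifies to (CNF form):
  True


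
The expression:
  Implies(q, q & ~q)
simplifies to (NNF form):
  ~q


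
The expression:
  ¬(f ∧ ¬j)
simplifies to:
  j ∨ ¬f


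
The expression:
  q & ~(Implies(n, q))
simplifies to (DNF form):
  False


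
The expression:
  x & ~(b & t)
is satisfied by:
  {x: True, t: False, b: False}
  {b: True, x: True, t: False}
  {t: True, x: True, b: False}


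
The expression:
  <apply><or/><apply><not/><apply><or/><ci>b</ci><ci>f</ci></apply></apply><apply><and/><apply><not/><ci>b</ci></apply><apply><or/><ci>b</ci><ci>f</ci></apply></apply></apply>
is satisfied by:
  {b: False}


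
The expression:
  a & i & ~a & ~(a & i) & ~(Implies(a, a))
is never true.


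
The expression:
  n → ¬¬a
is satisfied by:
  {a: True, n: False}
  {n: False, a: False}
  {n: True, a: True}


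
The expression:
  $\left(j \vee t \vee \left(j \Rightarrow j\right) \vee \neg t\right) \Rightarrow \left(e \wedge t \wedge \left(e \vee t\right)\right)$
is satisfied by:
  {t: True, e: True}


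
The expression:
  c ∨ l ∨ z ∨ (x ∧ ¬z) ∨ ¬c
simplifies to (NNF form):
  True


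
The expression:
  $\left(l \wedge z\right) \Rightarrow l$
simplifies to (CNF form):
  $\text{True}$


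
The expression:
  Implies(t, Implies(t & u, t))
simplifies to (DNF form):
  True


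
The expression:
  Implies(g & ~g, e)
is always true.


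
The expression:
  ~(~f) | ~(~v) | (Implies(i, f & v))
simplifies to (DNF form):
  f | v | ~i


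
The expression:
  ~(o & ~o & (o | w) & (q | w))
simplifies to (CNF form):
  True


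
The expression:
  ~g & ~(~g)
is never true.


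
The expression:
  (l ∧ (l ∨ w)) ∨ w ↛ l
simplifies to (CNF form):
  l ∨ w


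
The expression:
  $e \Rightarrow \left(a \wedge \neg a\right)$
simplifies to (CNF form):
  $\neg e$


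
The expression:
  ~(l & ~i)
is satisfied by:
  {i: True, l: False}
  {l: False, i: False}
  {l: True, i: True}


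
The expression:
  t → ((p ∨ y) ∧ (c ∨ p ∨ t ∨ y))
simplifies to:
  p ∨ y ∨ ¬t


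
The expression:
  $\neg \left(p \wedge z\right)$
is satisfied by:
  {p: False, z: False}
  {z: True, p: False}
  {p: True, z: False}


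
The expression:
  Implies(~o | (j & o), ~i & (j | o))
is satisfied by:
  {o: True, i: False, j: False}
  {j: True, o: True, i: False}
  {j: True, o: False, i: False}
  {i: True, o: True, j: False}


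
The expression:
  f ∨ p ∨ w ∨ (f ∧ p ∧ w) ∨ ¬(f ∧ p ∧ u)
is always true.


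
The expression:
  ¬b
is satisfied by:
  {b: False}


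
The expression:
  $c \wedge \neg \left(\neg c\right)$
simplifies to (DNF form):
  $c$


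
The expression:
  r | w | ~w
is always true.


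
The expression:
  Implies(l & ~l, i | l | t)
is always true.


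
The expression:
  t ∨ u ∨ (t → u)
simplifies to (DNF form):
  True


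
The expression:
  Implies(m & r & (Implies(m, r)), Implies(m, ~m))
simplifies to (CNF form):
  ~m | ~r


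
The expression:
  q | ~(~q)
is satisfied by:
  {q: True}


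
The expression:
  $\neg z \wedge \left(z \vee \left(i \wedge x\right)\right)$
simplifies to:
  $i \wedge x \wedge \neg z$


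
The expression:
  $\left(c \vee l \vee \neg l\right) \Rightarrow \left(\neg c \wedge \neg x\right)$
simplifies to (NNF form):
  $\neg c \wedge \neg x$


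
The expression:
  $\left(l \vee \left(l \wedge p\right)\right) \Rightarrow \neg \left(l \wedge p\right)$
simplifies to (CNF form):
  $\neg l \vee \neg p$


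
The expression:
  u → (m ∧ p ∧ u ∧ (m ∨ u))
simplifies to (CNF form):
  (m ∨ ¬u) ∧ (p ∨ ¬u)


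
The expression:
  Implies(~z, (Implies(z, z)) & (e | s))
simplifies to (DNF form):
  e | s | z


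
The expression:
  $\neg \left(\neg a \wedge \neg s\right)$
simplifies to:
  $a \vee s$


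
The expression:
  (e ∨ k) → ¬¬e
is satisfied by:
  {e: True, k: False}
  {k: False, e: False}
  {k: True, e: True}


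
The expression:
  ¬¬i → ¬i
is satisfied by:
  {i: False}


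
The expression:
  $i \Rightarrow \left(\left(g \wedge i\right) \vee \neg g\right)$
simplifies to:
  $\text{True}$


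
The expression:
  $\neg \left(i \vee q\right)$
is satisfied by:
  {q: False, i: False}


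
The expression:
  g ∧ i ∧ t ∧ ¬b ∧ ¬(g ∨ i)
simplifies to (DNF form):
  False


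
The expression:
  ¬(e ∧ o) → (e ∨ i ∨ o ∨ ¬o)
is always true.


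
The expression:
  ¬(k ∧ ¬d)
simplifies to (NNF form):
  d ∨ ¬k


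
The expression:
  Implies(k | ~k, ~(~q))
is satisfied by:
  {q: True}


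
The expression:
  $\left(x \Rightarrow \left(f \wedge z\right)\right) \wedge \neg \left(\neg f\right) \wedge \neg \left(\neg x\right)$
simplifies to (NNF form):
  $f \wedge x \wedge z$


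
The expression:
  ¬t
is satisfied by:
  {t: False}


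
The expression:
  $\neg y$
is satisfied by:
  {y: False}


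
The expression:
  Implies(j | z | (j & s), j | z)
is always true.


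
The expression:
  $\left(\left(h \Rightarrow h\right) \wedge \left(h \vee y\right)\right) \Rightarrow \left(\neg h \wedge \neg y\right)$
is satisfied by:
  {y: False, h: False}


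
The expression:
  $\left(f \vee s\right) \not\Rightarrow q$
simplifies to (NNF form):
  $\neg q \wedge \left(f \vee s\right)$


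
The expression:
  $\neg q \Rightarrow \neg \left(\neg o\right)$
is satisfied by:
  {q: True, o: True}
  {q: True, o: False}
  {o: True, q: False}


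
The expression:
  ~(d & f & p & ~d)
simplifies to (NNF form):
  True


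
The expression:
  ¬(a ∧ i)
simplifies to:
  ¬a ∨ ¬i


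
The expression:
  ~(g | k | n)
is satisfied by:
  {n: False, g: False, k: False}


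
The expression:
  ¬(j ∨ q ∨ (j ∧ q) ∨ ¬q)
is never true.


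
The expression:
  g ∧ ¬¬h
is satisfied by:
  {h: True, g: True}


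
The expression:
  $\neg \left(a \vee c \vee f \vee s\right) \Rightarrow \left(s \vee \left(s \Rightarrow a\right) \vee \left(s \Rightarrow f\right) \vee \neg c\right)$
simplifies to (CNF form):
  $\text{True}$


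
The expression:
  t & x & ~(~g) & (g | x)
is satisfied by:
  {t: True, x: True, g: True}


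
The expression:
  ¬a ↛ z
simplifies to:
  z ∨ ¬a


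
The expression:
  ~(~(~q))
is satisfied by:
  {q: False}


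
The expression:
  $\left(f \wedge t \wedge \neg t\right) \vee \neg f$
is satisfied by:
  {f: False}


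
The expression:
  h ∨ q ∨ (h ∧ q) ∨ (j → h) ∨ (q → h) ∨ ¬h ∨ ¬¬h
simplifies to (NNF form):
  True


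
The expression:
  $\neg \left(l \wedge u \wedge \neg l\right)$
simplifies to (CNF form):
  $\text{True}$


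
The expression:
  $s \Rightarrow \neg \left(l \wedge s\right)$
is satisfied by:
  {l: False, s: False}
  {s: True, l: False}
  {l: True, s: False}


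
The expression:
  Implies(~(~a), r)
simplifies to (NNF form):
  r | ~a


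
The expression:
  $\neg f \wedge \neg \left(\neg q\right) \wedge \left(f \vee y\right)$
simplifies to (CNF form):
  $q \wedge y \wedge \neg f$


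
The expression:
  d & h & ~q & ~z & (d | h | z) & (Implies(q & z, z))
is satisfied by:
  {h: True, d: True, q: False, z: False}


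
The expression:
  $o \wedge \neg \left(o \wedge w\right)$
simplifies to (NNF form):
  $o \wedge \neg w$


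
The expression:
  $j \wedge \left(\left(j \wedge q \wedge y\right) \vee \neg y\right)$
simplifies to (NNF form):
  $j \wedge \left(q \vee \neg y\right)$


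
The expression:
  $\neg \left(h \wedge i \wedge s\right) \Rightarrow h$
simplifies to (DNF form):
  $h$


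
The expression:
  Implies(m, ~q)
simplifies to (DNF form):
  ~m | ~q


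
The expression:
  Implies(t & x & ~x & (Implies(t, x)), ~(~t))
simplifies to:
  True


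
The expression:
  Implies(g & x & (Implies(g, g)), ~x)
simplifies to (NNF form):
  ~g | ~x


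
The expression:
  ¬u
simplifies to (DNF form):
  ¬u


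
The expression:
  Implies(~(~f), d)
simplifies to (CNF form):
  d | ~f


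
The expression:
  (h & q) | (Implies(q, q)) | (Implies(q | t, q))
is always true.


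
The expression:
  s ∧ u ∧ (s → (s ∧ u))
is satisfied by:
  {u: True, s: True}


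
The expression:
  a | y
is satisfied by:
  {a: True, y: True}
  {a: True, y: False}
  {y: True, a: False}


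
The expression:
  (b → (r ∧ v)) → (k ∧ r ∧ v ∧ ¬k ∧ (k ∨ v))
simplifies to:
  b ∧ (¬r ∨ ¬v)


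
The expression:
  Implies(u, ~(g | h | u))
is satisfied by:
  {u: False}


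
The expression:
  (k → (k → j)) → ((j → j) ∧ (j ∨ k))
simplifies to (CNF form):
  j ∨ k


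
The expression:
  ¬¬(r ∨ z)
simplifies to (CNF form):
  r ∨ z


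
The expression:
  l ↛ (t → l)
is never true.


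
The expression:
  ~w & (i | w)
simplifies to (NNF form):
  i & ~w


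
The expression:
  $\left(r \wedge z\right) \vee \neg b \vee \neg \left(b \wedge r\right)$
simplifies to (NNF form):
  $z \vee \neg b \vee \neg r$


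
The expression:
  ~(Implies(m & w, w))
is never true.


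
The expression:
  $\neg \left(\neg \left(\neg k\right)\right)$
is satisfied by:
  {k: False}


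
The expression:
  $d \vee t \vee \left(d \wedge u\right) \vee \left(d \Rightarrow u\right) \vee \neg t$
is always true.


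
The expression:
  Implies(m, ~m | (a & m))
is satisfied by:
  {a: True, m: False}
  {m: False, a: False}
  {m: True, a: True}


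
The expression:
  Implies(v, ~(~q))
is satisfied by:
  {q: True, v: False}
  {v: False, q: False}
  {v: True, q: True}


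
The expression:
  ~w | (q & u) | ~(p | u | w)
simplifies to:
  ~w | (q & u)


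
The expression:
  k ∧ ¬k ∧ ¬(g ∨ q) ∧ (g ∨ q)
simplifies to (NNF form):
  False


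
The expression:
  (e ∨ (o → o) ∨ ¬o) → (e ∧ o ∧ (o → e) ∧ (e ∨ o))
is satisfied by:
  {e: True, o: True}


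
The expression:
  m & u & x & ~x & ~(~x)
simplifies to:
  False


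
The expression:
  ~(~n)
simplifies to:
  n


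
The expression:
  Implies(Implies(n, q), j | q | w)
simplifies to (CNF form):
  j | n | q | w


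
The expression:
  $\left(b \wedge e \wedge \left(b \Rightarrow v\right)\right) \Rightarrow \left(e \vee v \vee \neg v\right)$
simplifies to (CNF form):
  $\text{True}$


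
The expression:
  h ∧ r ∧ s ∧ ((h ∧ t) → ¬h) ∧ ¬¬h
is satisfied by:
  {r: True, h: True, s: True, t: False}


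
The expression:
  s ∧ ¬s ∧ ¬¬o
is never true.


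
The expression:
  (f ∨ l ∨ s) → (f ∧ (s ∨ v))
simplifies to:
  (f ∧ s) ∨ (f ∧ v) ∨ (¬f ∧ ¬l ∧ ¬s)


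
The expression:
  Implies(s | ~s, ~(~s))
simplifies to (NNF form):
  s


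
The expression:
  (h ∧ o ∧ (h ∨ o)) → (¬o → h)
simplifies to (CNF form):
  True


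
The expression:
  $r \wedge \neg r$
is never true.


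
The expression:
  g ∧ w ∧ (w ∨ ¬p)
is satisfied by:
  {w: True, g: True}


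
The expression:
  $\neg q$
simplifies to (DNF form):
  $\neg q$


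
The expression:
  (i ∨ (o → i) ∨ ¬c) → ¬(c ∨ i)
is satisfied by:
  {o: True, c: False, i: False}
  {c: False, i: False, o: False}
  {o: True, c: True, i: False}


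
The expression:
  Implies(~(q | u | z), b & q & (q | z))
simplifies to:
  q | u | z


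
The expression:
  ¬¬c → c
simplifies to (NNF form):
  True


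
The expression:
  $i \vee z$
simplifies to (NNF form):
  $i \vee z$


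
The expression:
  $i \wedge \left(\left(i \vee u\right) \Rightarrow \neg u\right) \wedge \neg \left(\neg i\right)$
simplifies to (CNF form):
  $i \wedge \neg u$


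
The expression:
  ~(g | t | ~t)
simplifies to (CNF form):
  False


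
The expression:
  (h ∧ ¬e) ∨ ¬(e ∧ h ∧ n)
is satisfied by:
  {h: False, e: False, n: False}
  {n: True, h: False, e: False}
  {e: True, h: False, n: False}
  {n: True, e: True, h: False}
  {h: True, n: False, e: False}
  {n: True, h: True, e: False}
  {e: True, h: True, n: False}


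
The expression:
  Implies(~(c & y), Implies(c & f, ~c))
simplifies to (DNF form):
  y | ~c | ~f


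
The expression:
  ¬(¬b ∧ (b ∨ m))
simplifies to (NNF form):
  b ∨ ¬m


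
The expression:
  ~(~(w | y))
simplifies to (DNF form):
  w | y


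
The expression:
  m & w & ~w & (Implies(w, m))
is never true.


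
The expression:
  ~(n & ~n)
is always true.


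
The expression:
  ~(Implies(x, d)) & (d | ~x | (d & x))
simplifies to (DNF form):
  False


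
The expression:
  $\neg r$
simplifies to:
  $\neg r$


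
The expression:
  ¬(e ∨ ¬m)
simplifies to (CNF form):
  m ∧ ¬e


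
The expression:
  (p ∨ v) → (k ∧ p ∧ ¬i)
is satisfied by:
  {k: True, v: False, i: False, p: False}
  {k: False, v: False, i: False, p: False}
  {k: True, i: True, v: False, p: False}
  {i: True, k: False, v: False, p: False}
  {p: True, k: True, v: False, i: False}
  {p: True, k: True, v: True, i: False}


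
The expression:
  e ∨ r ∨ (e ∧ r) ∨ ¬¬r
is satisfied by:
  {r: True, e: True}
  {r: True, e: False}
  {e: True, r: False}


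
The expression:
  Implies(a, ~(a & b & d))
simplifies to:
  ~a | ~b | ~d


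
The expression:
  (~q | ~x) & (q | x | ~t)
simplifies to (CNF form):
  (q | ~q) & (~q | ~x) & (q | x | ~q) & (q | x | ~t) & (q | ~q | ~t) & (x | ~q | ~x) & (x | ~t | ~x) & (~q | ~t | ~x)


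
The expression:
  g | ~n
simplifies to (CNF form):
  g | ~n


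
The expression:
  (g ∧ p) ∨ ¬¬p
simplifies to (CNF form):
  p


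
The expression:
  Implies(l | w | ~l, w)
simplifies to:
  w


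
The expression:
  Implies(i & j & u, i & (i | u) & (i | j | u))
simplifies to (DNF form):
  True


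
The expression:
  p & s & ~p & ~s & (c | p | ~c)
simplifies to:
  False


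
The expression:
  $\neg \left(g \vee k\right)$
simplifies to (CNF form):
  $\neg g \wedge \neg k$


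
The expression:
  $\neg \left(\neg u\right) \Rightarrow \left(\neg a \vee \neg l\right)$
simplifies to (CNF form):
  $\neg a \vee \neg l \vee \neg u$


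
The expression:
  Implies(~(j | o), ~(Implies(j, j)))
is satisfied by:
  {o: True, j: True}
  {o: True, j: False}
  {j: True, o: False}


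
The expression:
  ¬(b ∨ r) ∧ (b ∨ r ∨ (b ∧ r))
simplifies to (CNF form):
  False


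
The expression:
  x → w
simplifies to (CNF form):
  w ∨ ¬x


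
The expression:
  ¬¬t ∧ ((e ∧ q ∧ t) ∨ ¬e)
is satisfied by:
  {t: True, q: True, e: False}
  {t: True, e: False, q: False}
  {t: True, q: True, e: True}


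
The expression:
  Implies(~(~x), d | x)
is always true.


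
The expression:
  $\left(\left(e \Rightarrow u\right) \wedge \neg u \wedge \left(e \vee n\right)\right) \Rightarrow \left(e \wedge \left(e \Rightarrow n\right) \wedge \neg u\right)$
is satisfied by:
  {e: True, u: True, n: False}
  {e: True, u: False, n: False}
  {u: True, e: False, n: False}
  {e: False, u: False, n: False}
  {n: True, e: True, u: True}
  {n: True, e: True, u: False}
  {n: True, u: True, e: False}


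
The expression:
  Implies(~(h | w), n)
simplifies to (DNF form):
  h | n | w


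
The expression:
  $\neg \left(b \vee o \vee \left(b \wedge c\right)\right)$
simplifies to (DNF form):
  $\neg b \wedge \neg o$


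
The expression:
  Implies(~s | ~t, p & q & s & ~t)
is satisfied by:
  {t: True, p: True, s: True, q: True}
  {t: True, p: True, s: True, q: False}
  {t: True, s: True, q: True, p: False}
  {t: True, s: True, q: False, p: False}
  {p: True, s: True, q: True, t: False}


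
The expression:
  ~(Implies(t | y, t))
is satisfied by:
  {y: True, t: False}


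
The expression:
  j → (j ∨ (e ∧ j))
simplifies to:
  True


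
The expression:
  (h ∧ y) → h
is always true.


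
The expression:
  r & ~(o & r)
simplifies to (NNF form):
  r & ~o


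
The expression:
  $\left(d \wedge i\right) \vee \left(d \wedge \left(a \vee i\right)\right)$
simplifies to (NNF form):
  $d \wedge \left(a \vee i\right)$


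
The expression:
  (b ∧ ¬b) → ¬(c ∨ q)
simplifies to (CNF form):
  True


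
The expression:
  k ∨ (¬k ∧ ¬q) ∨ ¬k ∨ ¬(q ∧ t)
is always true.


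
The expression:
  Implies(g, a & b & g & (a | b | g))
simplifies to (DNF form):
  ~g | (a & b)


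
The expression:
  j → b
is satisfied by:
  {b: True, j: False}
  {j: False, b: False}
  {j: True, b: True}


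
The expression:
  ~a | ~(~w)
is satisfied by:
  {w: True, a: False}
  {a: False, w: False}
  {a: True, w: True}


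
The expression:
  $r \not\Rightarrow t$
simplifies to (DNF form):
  $r \wedge \neg t$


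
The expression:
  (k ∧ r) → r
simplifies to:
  True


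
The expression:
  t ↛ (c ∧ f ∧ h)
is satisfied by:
  {t: True, h: False, c: False, f: False}
  {t: True, f: True, h: False, c: False}
  {t: True, c: True, h: False, f: False}
  {t: True, f: True, c: True, h: False}
  {t: True, h: True, c: False, f: False}
  {t: True, f: True, h: True, c: False}
  {t: True, c: True, h: True, f: False}


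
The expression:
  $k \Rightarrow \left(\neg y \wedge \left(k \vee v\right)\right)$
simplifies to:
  $\neg k \vee \neg y$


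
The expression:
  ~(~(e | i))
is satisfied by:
  {i: True, e: True}
  {i: True, e: False}
  {e: True, i: False}


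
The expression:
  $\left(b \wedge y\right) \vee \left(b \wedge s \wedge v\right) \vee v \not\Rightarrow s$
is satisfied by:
  {b: True, y: True, v: True, s: False}
  {b: True, v: True, y: False, s: False}
  {b: True, s: True, y: True, v: True}
  {b: True, s: True, v: True, y: False}
  {b: True, y: True, v: False, s: False}
  {b: True, s: True, y: True, v: False}
  {y: True, v: True, s: False, b: False}
  {v: True, s: False, y: False, b: False}


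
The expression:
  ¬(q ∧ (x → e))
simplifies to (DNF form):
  (x ∧ ¬e) ∨ ¬q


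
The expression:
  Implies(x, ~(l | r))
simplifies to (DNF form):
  ~x | (~l & ~r)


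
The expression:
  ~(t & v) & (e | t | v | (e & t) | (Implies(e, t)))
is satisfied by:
  {v: False, t: False}
  {t: True, v: False}
  {v: True, t: False}


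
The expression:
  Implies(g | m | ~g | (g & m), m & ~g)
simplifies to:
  m & ~g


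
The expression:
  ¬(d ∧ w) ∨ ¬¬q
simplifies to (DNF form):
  q ∨ ¬d ∨ ¬w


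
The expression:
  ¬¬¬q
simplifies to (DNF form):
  ¬q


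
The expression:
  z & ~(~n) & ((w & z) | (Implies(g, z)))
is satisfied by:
  {z: True, n: True}


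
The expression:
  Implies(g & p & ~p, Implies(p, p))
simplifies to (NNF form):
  True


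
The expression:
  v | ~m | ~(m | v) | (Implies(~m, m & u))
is always true.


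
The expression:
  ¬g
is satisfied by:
  {g: False}


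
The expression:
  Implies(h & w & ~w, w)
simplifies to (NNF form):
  True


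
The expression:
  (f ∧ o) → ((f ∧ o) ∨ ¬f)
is always true.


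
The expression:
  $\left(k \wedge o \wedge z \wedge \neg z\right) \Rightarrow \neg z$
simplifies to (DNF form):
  $\text{True}$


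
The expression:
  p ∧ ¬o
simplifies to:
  p ∧ ¬o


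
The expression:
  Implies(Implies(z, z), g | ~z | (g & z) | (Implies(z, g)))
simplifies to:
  g | ~z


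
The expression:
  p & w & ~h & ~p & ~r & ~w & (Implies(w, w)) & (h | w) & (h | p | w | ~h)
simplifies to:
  False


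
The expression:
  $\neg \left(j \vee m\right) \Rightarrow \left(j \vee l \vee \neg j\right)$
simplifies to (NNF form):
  $\text{True}$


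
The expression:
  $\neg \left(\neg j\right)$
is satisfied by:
  {j: True}


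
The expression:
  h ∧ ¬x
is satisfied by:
  {h: True, x: False}


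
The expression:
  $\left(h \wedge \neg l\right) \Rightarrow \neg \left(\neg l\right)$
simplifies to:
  $l \vee \neg h$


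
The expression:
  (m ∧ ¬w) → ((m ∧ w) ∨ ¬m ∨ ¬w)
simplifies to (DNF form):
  True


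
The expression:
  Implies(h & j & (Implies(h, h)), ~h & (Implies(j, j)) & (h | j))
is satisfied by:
  {h: False, j: False}
  {j: True, h: False}
  {h: True, j: False}


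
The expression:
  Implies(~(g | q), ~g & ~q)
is always true.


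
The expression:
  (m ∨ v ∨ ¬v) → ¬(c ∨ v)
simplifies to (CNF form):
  ¬c ∧ ¬v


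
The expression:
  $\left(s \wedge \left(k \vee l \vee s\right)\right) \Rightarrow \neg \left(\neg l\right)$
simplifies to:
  $l \vee \neg s$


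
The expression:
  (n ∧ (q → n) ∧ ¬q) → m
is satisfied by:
  {q: True, m: True, n: False}
  {q: True, m: False, n: False}
  {m: True, q: False, n: False}
  {q: False, m: False, n: False}
  {n: True, q: True, m: True}
  {n: True, q: True, m: False}
  {n: True, m: True, q: False}


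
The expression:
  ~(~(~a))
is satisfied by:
  {a: False}


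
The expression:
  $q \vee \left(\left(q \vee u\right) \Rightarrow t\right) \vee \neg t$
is always true.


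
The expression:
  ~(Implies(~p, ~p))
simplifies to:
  False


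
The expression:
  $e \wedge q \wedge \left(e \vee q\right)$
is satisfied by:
  {e: True, q: True}


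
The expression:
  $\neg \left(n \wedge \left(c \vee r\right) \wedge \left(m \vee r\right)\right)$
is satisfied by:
  {r: False, m: False, n: False, c: False}
  {c: True, r: False, m: False, n: False}
  {m: True, c: False, r: False, n: False}
  {c: True, m: True, r: False, n: False}
  {r: True, c: False, m: False, n: False}
  {c: True, r: True, m: False, n: False}
  {m: True, r: True, c: False, n: False}
  {c: True, m: True, r: True, n: False}
  {n: True, c: False, r: False, m: False}
  {n: True, c: True, r: False, m: False}
  {n: True, m: True, c: False, r: False}


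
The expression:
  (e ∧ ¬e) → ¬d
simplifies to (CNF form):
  True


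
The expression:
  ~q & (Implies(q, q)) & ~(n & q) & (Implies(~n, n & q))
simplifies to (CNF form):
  n & ~q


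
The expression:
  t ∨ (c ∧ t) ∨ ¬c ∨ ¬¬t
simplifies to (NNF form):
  t ∨ ¬c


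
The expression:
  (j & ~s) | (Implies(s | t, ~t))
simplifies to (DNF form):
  ~t | (j & ~s)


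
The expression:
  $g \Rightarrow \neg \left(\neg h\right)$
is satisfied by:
  {h: True, g: False}
  {g: False, h: False}
  {g: True, h: True}


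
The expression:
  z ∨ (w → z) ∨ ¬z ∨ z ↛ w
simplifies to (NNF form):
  True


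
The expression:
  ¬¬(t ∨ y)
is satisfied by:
  {y: True, t: True}
  {y: True, t: False}
  {t: True, y: False}


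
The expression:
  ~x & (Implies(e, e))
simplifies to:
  ~x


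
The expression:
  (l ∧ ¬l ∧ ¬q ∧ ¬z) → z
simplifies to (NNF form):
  True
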